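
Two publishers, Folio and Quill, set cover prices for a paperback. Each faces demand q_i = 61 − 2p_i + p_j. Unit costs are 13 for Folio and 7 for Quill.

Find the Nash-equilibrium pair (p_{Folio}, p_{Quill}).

Folio's profit: π = (p_{Folio} − 13)(61 − 2p_{Folio} + p_{Quill}).
∂π/∂p_{Folio} = 87 − 4p_{Folio} + p_{Quill} = 0 ⇒ p_{Folio} = 21.75 + 0.25p_{Quill}.
Similarly p_{Quill} = 18.75 + 0.25p_{Folio}.
Solving the two reaction functions simultaneously: (1 − (0.25)(0.25))p_{Folio} = 21.75 + 0.25·18.75, so 0.9375p_{Folio} = 26.4375 and p_{Folio} = 28.2.
Then p_{Quill} = 18.75 + 0.25·28.2 = 25.8.

28.2, 25.8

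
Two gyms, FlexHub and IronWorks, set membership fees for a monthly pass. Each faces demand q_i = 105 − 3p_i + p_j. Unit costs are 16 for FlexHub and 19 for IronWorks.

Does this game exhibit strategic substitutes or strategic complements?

FlexHub's profit: π = (p_{FlexHub} − 16)(105 − 3p_{FlexHub} + p_{IronWorks}).
∂π/∂p_{FlexHub} = 153 − 6p_{FlexHub} + p_{IronWorks} = 0 ⇒ p_{FlexHub} = 25.5 + (1/6)p_{IronWorks}.
The best-response slope dp_{FlexHub}/dp_{IronWorks} = 1/6 > 0: the reaction function is upward-sloping, so the choices are strategic complements.

strategic complements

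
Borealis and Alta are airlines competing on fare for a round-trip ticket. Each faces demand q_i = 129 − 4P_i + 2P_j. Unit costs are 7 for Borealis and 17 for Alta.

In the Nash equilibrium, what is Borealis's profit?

Borealis's profit: π = (P_{Borealis} − 7)(129 − 4P_{Borealis} + 2P_{Alta}).
∂π/∂P_{Borealis} = 157 − 8P_{Borealis} + 2P_{Alta} = 0 ⇒ P_{Borealis} = 19.625 + 0.25P_{Alta}.
Similarly P_{Alta} = 24.625 + 0.25P_{Borealis}.
Solving the two reaction functions simultaneously: (1 − (0.25)(0.25))P_{Borealis} = 19.625 + 0.25·24.625, so 0.9375P_{Borealis} = 825/32 and P_{Borealis} = 27.5.
Then P_{Alta} = 24.625 + 0.25·27.5 = 31.5.
q_{Borealis} = 129 − 4·27.5 + 2·31.5 = 82.
Profit = (27.5 − 7)·82 = 1681.

1681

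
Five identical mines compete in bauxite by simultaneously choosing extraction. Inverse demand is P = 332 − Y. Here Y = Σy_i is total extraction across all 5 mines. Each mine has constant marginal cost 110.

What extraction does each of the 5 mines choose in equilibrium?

A representative mine's profit is π_i = y_i(332 − Y) − 110y_i, with Y = y_i + Σ_{j≠i} y_j.
First-order condition: 222 − 2y_i − Σ_{j≠i} y_j = 0.
Imposing symmetry (y_j = y for all j) turns Σ_{j≠i} y_j into 4y, so 222 = 6y and y = 37.

37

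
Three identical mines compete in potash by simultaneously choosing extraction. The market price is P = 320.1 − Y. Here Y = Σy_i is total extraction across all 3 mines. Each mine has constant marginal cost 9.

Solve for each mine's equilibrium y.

A representative mine's profit is π_i = y_i(320.1 − Y) − 9y_i, with Y = y_i + Σ_{j≠i} y_j.
First-order condition: 311.1 − 2y_i − Σ_{j≠i} y_j = 0.
Imposing symmetry (y_j = y for all j) turns Σ_{j≠i} y_j into 2y, so 311.1 = 4y and y = 77.775.

77.775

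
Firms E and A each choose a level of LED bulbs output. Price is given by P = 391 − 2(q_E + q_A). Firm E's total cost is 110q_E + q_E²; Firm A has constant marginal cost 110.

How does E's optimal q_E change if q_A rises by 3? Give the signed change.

Firm E's profit: π = q_E(391 − 2(q_E + q_A)) − 110q_E − q_E².
∂π/∂q_E = 281 − 6q_E − 2q_A = 0, so q_E = 281/6 − (1/3)q_A.
The reaction-function slope is −1/3, so a 3-unit rise in q_A moves q_E by −1/3 × 3 = −1. E's best response falls — the actions are strategic substitutes.

-1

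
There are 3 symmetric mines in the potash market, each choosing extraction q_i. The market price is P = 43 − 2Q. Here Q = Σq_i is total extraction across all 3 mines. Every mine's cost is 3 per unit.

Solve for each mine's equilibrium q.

5

A representative mine's profit is π_i = q_i(43 − 2Q) − 3q_i, with Q = q_i + Σ_{j≠i} q_j.
First-order condition: 40 − 4q_i − 2Σ_{j≠i} q_j = 0.
Imposing symmetry (q_j = q for all j) turns Σ_{j≠i} q_j into 2q, so 40 = 8q and q = 5.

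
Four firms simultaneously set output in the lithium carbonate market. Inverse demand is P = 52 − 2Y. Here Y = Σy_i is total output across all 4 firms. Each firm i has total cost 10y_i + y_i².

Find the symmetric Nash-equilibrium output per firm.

3.5

A representative firm's profit is π_i = y_i(52 − 2Y) − 10y_i − y_i², with Y = y_i + Σ_{j≠i} y_j.
First-order condition: 42 − 6y_i − 2Σ_{j≠i} y_j = 0.
With identical firms, set every y_j = y: then 42 − 6y − 6y = 0, i.e. y = 42/12 = 3.5.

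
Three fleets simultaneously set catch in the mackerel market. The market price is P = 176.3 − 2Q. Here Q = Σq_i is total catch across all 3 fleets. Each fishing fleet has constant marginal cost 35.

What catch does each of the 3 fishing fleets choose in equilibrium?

17.6625

A representative fishing fleet's profit is π_i = q_i(176.3 − 2Q) − 35q_i, with Q = q_i + Σ_{j≠i} q_j.
First-order condition: 141.3 − 4q_i − 2Σ_{j≠i} q_j = 0.
In a symmetric equilibrium every fishing fleet chooses the same q, so Σ_{j≠i} q_j = 2q. The condition becomes 141.3 − 8q = 0, giving q = 141.3/8 = 17.6625.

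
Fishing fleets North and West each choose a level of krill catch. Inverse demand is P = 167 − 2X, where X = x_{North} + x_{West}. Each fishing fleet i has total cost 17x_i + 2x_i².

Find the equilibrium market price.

107

Fishing fleet North's profit: π = x_{North}(167 − 2(x_{North} + x_{West})) − 17x_{North} − 2x_{North}².
∂π/∂x_{North} = 150 − 8x_{North} − 2x_{West} = 0, so x_{North} = 18.75 − 0.25x_{West}.
Setting x_{North} = x_{West} in the reaction function: x_{North} = 18.75 − 0.25x_{North}, so x_{North} = 18.75 / 1.25 = 15.
Equilibrium price: P = 167 − 2·30 = 107.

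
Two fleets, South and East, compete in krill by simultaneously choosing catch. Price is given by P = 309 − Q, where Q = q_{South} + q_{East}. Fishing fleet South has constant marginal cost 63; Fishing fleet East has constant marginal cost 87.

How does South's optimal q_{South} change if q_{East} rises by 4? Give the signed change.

-2

Fishing fleet South's profit: π = q_{South}(309 − (q_{South} + q_{East})) − 63q_{South}.
∂π/∂q_{South} = 246 − 2q_{South} − q_{East} = 0, so q_{South} = 123 − 0.5q_{East}.
The reaction-function slope is −0.5, so a 4-unit rise in q_{East} moves q_{South} by −0.5 × 4 = −2. South's best response falls — the actions are strategic substitutes.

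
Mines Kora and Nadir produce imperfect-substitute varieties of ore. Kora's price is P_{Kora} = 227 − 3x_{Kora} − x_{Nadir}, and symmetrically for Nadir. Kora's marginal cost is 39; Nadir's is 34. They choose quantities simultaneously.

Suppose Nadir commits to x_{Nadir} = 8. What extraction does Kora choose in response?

30

Mine Kora's profit: π = x_{Kora}(227 − 3x_{Kora} − x_{Nadir}) − 39x_{Kora}.
∂π/∂x_{Kora} = 188 − 6x_{Kora} − x_{Nadir} = 0 ⇒ x_{Kora} = 94/3 − (1/6)x_{Nadir}.
At x_{Nadir} = 8: x_{Kora} = 94/3 − (1/6)·8 = 30.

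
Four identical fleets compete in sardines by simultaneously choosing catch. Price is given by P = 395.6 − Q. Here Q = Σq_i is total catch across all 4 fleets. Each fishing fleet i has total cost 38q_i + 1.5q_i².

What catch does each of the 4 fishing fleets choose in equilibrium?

44.7

A representative fishing fleet's profit is π_i = q_i(395.6 − Q) − 38q_i − 1.5q_i², with Q = q_i + Σ_{j≠i} q_j.
First-order condition: 357.6 − 5q_i − Σ_{j≠i} q_j = 0.
In a symmetric equilibrium every fishing fleet chooses the same q, so Σ_{j≠i} q_j = 3q. The condition becomes 357.6 − 8q = 0, giving q = 357.6/8 = 44.7.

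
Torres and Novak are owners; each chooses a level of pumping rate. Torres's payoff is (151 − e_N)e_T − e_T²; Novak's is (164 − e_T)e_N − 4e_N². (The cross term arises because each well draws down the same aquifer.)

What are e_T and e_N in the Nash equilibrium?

69.6, 11.8

Expanding Torres's payoff: 151e_T − e_Ne_T − e_T².
∂π/∂e_T = 151 − e_N − 2e_T = 0, so e_T = 75.5 − 0.5e_N.
Likewise for Novak: e_N = 20.5 − 0.125e_T.
Plugging e_N into Torres's best response: e_T = 75.5 − 0.5(20.5 − 0.125e_T) ⇒ 0.9375e_T = 65.25, so e_T = 69.6.
Then e_N = 20.5 − 0.125·69.6 = 11.8.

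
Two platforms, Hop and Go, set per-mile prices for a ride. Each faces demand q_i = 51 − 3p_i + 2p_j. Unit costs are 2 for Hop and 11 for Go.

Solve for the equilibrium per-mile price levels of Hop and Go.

15.9375, 19.3125

Hop's profit: π = (p_{Hop} − 2)(51 − 3p_{Hop} + 2p_{Go}).
∂π/∂p_{Hop} = 57 − 6p_{Hop} + 2p_{Go} = 0 ⇒ p_{Hop} = 9.5 + (1/3)p_{Go}.
Similarly p_{Go} = 14 + (1/3)p_{Hop}.
Substituting the second reaction function into the first: p_{Hop} = 9.5 + (1/3)(14 + (1/3)p_{Hop}), which gives (8/9)p_{Hop} = 85/6 ⇒ p_{Hop} = 15.9375.
Then p_{Go} = 14 + (1/3)·15.9375 = 19.3125.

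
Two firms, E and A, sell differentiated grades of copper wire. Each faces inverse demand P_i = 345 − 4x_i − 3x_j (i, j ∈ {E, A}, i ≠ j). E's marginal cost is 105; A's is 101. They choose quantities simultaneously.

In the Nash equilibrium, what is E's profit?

1866.24

Firm E's profit: π = x_E(345 − 4x_E − 3x_A) − 105x_E.
∂π/∂x_E = 240 − 8x_E − 3x_A = 0 ⇒ x_E = 30 − 0.375x_A.
Similarly x_A = 30.5 − 0.375x_E.
Substituting the second reaction function into the first: x_E = 30 − 0.375(30.5 − 0.375x_E), which gives (55/64)x_E = 18.5625 ⇒ x_E = 21.6.
Then x_A = 30.5 − 0.375·21.6 = 22.4.
P_E = 345 − 4·21.6 − 3·22.4 = 191.4.
Profit = (191.4 − 105)·21.6 = 1866.24.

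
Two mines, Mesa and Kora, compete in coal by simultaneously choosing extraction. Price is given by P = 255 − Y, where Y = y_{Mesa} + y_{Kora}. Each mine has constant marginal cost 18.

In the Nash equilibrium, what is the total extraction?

158

Mine Mesa's profit: π = y_{Mesa}(255 − (y_{Mesa} + y_{Kora})) − 18y_{Mesa}.
∂π/∂y_{Mesa} = 237 − 2y_{Mesa} − y_{Kora} = 0, so y_{Mesa} = 118.5 − 0.5y_{Kora}.
Setting y_{Mesa} = y_{Kora} in the reaction function: y_{Mesa} = 118.5 − 0.5y_{Mesa}, so y_{Mesa} = 118.5 / 1.5 = 79.
Total extraction: 79 + 79 = 158.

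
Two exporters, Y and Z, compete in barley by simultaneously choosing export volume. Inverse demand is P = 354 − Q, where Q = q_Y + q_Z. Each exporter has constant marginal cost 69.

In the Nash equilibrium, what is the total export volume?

190

Exporter Y's profit: π = q_Y(354 − (q_Y + q_Z)) − 69q_Y.
∂π/∂q_Y = 285 − 2q_Y − q_Z = 0, so q_Y = 142.5 − 0.5q_Z.
By symmetry q_Z = q_Y; substituting into the reaction function, 1.5q_Y = 142.5 and q_Y = 95.
Total export volume: 95 + 95 = 190.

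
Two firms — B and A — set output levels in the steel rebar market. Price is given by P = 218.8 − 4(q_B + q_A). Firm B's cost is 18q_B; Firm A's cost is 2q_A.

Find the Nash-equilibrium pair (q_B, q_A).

Firm B's profit: π = q_B(218.8 − 4(q_B + q_A)) − 18q_B.
∂π/∂q_B = 200.8 − 8q_B − 4q_A = 0, so q_B = 25.1 − 0.5q_A.
By the same steps for A: q_A = 27.1 − 0.5q_B.
Plugging q_A into B's best response: q_B = 25.1 − 0.5(27.1 − 0.5q_B) ⇒ 0.75q_B = 11.55, so q_B = 15.4.
Then q_A = 27.1 − 0.5·15.4 = 19.4.

15.4, 19.4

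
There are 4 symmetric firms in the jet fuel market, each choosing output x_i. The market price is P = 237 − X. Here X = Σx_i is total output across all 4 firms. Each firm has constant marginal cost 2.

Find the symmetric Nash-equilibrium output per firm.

A representative firm's profit is π_i = x_i(237 − X) − 2x_i, with X = x_i + Σ_{j≠i} x_j.
First-order condition: 235 − 2x_i − Σ_{j≠i} x_j = 0.
In a symmetric equilibrium every firm chooses the same x, so Σ_{j≠i} x_j = 3x. The condition becomes 235 − 5x = 0, giving x = 235/5 = 47.

47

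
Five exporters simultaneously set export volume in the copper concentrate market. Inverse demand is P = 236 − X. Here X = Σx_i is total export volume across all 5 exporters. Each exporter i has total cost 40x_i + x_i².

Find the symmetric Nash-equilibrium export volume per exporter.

24.5

A representative exporter's profit is π_i = x_i(236 − X) − 40x_i − x_i², with X = x_i + Σ_{j≠i} x_j.
First-order condition: 196 − 4x_i − Σ_{j≠i} x_j = 0.
In a symmetric equilibrium every exporter chooses the same x, so Σ_{j≠i} x_j = 4x. The condition becomes 196 − 8x = 0, giving x = 196/8 = 24.5.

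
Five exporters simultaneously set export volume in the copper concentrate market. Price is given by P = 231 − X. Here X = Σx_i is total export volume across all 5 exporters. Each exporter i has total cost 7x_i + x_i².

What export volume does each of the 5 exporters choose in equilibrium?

A representative exporter's profit is π_i = x_i(231 − X) − 7x_i − x_i², with X = x_i + Σ_{j≠i} x_j.
First-order condition: 224 − 4x_i − Σ_{j≠i} x_j = 0.
Imposing symmetry (x_j = x for all j) turns Σ_{j≠i} x_j into 4x, so 224 = 8x and x = 28.

28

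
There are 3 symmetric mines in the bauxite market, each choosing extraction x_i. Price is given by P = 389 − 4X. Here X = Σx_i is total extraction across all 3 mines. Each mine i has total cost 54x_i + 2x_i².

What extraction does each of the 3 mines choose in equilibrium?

A representative mine's profit is π_i = x_i(389 − 4X) − 54x_i − 2x_i², with X = x_i + Σ_{j≠i} x_j.
First-order condition: 335 − 12x_i − 4Σ_{j≠i} x_j = 0.
With identical mines, set every x_j = x: then 335 − 12x − 8x = 0, i.e. x = 335/20 = 16.75.

16.75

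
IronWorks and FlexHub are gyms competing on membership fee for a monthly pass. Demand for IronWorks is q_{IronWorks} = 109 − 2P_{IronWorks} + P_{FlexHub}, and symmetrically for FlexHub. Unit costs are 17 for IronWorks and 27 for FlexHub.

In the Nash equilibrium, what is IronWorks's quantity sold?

64

IronWorks's profit: π = (P_{IronWorks} − 17)(109 − 2P_{IronWorks} + P_{FlexHub}).
∂π/∂P_{IronWorks} = 143 − 4P_{IronWorks} + P_{FlexHub} = 0 ⇒ P_{IronWorks} = 35.75 + 0.25P_{FlexHub}.
Similarly P_{FlexHub} = 40.75 + 0.25P_{IronWorks}.
Plugging P_{FlexHub} into IronWorks's best response: P_{IronWorks} = 35.75 + 0.25(40.75 + 0.25P_{IronWorks}) ⇒ 0.9375P_{IronWorks} = 45.9375, so P_{IronWorks} = 49.
Then P_{FlexHub} = 40.75 + 0.25·49 = 53.
q_{IronWorks} = 109 − 2·49 + 53 = 64.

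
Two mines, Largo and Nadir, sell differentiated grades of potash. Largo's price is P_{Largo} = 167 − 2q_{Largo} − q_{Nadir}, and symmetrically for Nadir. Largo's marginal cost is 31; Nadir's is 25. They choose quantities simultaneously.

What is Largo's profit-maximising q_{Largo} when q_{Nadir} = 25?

Mine Largo's profit: π = q_{Largo}(167 − 2q_{Largo} − q_{Nadir}) − 31q_{Largo}.
∂π/∂q_{Largo} = 136 − 4q_{Largo} − q_{Nadir} = 0 ⇒ q_{Largo} = 34 − 0.25q_{Nadir}.
At q_{Nadir} = 25: q_{Largo} = 34 − 0.25·25 = 27.75.

27.75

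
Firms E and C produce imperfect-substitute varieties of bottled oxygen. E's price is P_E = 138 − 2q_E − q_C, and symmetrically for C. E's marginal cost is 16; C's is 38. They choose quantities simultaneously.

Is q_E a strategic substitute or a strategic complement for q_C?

Firm E's profit: π = q_E(138 − 2q_E − q_C) − 16q_E.
∂π/∂q_E = 122 − 4q_E − q_C = 0 ⇒ q_E = 30.5 − 0.25q_C.
The best-response slope dq_E/dq_C = −0.25 < 0: the reaction function is downward-sloping, so the choices are strategic substitutes.

strategic substitutes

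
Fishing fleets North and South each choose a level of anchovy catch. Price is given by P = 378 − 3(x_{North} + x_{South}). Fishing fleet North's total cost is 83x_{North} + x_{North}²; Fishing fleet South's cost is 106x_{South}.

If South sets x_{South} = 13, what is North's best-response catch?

32

Fishing fleet North's profit: π = x_{North}(378 − 3(x_{North} + x_{South})) − 83x_{North} − x_{North}².
∂π/∂x_{North} = 295 − 8x_{North} − 3x_{South} = 0, so x_{North} = 36.875 − 0.375x_{South}.
At x_{South} = 13: x_{North} = 36.875 − 0.375·13 = 32.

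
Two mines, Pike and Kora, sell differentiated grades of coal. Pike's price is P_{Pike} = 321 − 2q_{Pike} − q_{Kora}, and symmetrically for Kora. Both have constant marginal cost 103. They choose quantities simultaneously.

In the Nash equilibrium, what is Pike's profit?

Mine Pike's profit: π = q_{Pike}(321 − 2q_{Pike} − q_{Kora}) − 103q_{Pike}.
∂π/∂q_{Pike} = 218 − 4q_{Pike} − q_{Kora} = 0 ⇒ q_{Pike} = 54.5 − 0.25q_{Kora}.
By symmetry q_{Kora} = q_{Pike}; substituting into the reaction function, 1.25q_{Pike} = 54.5 and q_{Pike} = 43.6.
P_{Pike} = 321 − 2·43.6 − 43.6 = 190.2.
Profit = (190.2 − 103)·43.6 = 3801.92.

3801.92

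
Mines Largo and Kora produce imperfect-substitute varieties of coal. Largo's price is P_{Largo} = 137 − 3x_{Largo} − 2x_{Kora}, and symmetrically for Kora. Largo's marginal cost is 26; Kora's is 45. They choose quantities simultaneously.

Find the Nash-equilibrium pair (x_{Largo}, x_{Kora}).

Mine Largo's profit: π = x_{Largo}(137 − 3x_{Largo} − 2x_{Kora}) − 26x_{Largo}.
∂π/∂x_{Largo} = 111 − 6x_{Largo} − 2x_{Kora} = 0 ⇒ x_{Largo} = 18.5 − (1/3)x_{Kora}.
Similarly x_{Kora} = 46/3 − (1/3)x_{Largo}.
Substituting the second reaction function into the first: x_{Largo} = 18.5 − (1/3)(46/3 − (1/3)x_{Largo}), which gives (8/9)x_{Largo} = 241/18 ⇒ x_{Largo} = 15.0625.
Then x_{Kora} = 46/3 − (1/3)·15.0625 = 10.3125.

15.0625, 10.3125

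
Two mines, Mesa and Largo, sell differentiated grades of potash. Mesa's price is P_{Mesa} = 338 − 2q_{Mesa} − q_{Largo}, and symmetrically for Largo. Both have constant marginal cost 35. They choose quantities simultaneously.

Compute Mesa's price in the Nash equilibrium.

Mine Mesa's profit: π = q_{Mesa}(338 − 2q_{Mesa} − q_{Largo}) − 35q_{Mesa}.
∂π/∂q_{Mesa} = 303 − 4q_{Mesa} − q_{Largo} = 0 ⇒ q_{Mesa} = 75.75 − 0.25q_{Largo}.
By symmetry q_{Largo} = q_{Mesa}; substituting into the reaction function, 1.25q_{Mesa} = 75.75 and q_{Mesa} = 60.6.
P_{Mesa} = 338 − 2·60.6 − 60.6 = 156.2.

156.2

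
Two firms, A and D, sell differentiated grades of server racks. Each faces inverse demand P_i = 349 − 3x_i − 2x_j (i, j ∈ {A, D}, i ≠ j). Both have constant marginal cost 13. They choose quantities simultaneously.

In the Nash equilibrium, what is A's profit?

Firm A's profit: π = x_A(349 − 3x_A − 2x_D) − 13x_A.
∂π/∂x_A = 336 − 6x_A − 2x_D = 0 ⇒ x_A = 56 − (1/3)x_D.
Setting x_A = x_D in the reaction function: x_A = 56 − (1/3)x_A, so x_A = 56 / (4/3) = 42.
P_A = 349 − 3·42 − 2·42 = 139.
Profit = (139 − 13)·42 = 5292.

5292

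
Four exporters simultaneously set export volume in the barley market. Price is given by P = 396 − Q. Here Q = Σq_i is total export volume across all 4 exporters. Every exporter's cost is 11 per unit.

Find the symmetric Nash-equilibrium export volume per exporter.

77

A representative exporter's profit is π_i = q_i(396 − Q) − 11q_i, with Q = q_i + Σ_{j≠i} q_j.
First-order condition: 385 − 2q_i − Σ_{j≠i} q_j = 0.
With identical exporters, set every q_j = q: then 385 − 2q − 3q = 0, i.e. q = 385/5 = 77.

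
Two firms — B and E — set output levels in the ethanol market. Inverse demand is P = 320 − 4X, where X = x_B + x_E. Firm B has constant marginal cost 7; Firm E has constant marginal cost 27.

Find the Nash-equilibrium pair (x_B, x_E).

27.75, 22.75

Firm B's profit: π = x_B(320 − 4(x_B + x_E)) − 7x_B.
∂π/∂x_B = 313 − 8x_B − 4x_E = 0, so x_B = 39.125 − 0.5x_E.
By the same steps for E: x_E = 36.625 − 0.5x_B.
Solving the two reaction functions simultaneously: (1 − (−0.5)(−0.5))x_B = 39.125 − 0.5·36.625, so 0.75x_B = 20.8125 and x_B = 27.75.
Then x_E = 36.625 − 0.5·27.75 = 22.75.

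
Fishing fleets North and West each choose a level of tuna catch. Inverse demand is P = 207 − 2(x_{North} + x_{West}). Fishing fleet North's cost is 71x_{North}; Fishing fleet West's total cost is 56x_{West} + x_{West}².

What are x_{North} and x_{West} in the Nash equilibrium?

Fishing fleet North's profit: π = x_{North}(207 − 2(x_{North} + x_{West})) − 71x_{North}.
∂π/∂x_{North} = 136 − 4x_{North} − 2x_{West} = 0, so x_{North} = 34 − 0.5x_{West}.
For West: ∂π/∂x_{West} = 151 − 6x_{West} − 2x_{North} = 0 ⇒ x_{West} = 151/6 − (1/3)x_{North}.
Solving the two reaction functions simultaneously: (1 − (−0.5)(−1/3))x_{North} = 34 − 0.5·(151/6), so (5/6)x_{North} = 257/12 and x_{North} = 25.7.
Then x_{West} = 151/6 − (1/3)·25.7 = 16.6.

25.7, 16.6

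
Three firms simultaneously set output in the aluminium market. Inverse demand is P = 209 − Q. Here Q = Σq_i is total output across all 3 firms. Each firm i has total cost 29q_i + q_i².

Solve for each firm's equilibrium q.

30

A representative firm's profit is π_i = q_i(209 − Q) − 29q_i − q_i², with Q = q_i + Σ_{j≠i} q_j.
First-order condition: 180 − 4q_i − Σ_{j≠i} q_j = 0.
In a symmetric equilibrium every firm chooses the same q, so Σ_{j≠i} q_j = 2q. The condition becomes 180 − 6q = 0, giving q = 180/6 = 30.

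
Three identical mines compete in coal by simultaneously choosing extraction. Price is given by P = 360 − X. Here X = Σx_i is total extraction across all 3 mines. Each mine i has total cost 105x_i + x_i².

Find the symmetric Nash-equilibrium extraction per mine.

A representative mine's profit is π_i = x_i(360 − X) − 105x_i − x_i², with X = x_i + Σ_{j≠i} x_j.
First-order condition: 255 − 4x_i − Σ_{j≠i} x_j = 0.
Imposing symmetry (x_j = x for all j) turns Σ_{j≠i} x_j into 2x, so 255 = 6x and x = 42.5.

42.5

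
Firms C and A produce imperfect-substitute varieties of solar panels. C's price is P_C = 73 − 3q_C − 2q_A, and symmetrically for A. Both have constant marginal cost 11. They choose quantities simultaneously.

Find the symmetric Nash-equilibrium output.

Firm C's profit: π = q_C(73 − 3q_C − 2q_A) − 11q_C.
∂π/∂q_C = 62 − 6q_C − 2q_A = 0 ⇒ q_C = 31/3 − (1/3)q_A.
By symmetry q_A = q_C; substituting into the reaction function, (4/3)q_C = 31/3 and q_C = 7.75.

7.75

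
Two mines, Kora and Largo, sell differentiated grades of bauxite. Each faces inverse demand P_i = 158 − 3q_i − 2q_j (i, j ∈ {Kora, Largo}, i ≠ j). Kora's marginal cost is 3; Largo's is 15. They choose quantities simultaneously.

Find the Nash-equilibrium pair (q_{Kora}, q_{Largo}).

20.125, 17.125

Mine Kora's profit: π = q_{Kora}(158 − 3q_{Kora} − 2q_{Largo}) − 3q_{Kora}.
∂π/∂q_{Kora} = 155 − 6q_{Kora} − 2q_{Largo} = 0 ⇒ q_{Kora} = 155/6 − (1/3)q_{Largo}.
Similarly q_{Largo} = 143/6 − (1/3)q_{Kora}.
Plugging q_{Largo} into Kora's best response: q_{Kora} = 155/6 − (1/3)(143/6 − (1/3)q_{Kora}) ⇒ (8/9)q_{Kora} = 161/9, so q_{Kora} = 20.125.
Then q_{Largo} = 143/6 − (1/3)·20.125 = 17.125.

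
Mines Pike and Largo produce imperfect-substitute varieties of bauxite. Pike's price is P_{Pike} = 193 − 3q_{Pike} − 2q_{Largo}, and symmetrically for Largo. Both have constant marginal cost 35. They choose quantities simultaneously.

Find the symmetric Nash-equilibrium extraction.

Mine Pike's profit: π = q_{Pike}(193 − 3q_{Pike} − 2q_{Largo}) − 35q_{Pike}.
∂π/∂q_{Pike} = 158 − 6q_{Pike} − 2q_{Largo} = 0 ⇒ q_{Pike} = 79/3 − (1/3)q_{Largo}.
By symmetry q_{Largo} = q_{Pike}; substituting into the reaction function, (4/3)q_{Pike} = 79/3 and q_{Pike} = 19.75.

19.75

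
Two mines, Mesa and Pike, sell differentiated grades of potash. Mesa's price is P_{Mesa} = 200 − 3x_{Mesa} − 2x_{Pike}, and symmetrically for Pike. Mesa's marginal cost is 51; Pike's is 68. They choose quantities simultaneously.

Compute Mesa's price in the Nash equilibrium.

Mine Mesa's profit: π = x_{Mesa}(200 − 3x_{Mesa} − 2x_{Pike}) − 51x_{Mesa}.
∂π/∂x_{Mesa} = 149 − 6x_{Mesa} − 2x_{Pike} = 0 ⇒ x_{Mesa} = 149/6 − (1/3)x_{Pike}.
Similarly x_{Pike} = 22 − (1/3)x_{Mesa}.
Substituting the second reaction function into the first: x_{Mesa} = 149/6 − (1/3)(22 − (1/3)x_{Mesa}), which gives (8/9)x_{Mesa} = 17.5 ⇒ x_{Mesa} = 19.6875.
Then x_{Pike} = 22 − (1/3)·19.6875 = 15.4375.
P_{Mesa} = 200 − 3·19.6875 − 2·15.4375 = 110.0625.

110.0625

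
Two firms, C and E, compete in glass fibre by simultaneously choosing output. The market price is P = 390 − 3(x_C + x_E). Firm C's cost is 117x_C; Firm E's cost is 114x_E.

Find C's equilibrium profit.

Firm C's profit: π = x_C(390 − 3(x_C + x_E)) − 117x_C.
∂π/∂x_C = 273 − 6x_C − 3x_E = 0, so x_C = 45.5 − 0.5x_E.
By the same steps for E: x_E = 46 − 0.5x_C.
Plugging x_E into C's best response: x_C = 45.5 − 0.5(46 − 0.5x_C) ⇒ 0.75x_C = 22.5, so x_C = 30.
Then x_E = 46 − 0.5·30 = 31.
Price P = 390 − 3·61 = 207.
C's profit: (207 − 117)·30 = 2700.

2700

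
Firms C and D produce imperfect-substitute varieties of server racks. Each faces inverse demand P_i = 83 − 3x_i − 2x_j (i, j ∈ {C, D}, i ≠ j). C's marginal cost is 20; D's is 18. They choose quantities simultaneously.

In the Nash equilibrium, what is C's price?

43.25

Firm C's profit: π = x_C(83 − 3x_C − 2x_D) − 20x_C.
∂π/∂x_C = 63 − 6x_C − 2x_D = 0 ⇒ x_C = 10.5 − (1/3)x_D.
Similarly x_D = 65/6 − (1/3)x_C.
Plugging x_D into C's best response: x_C = 10.5 − (1/3)(65/6 − (1/3)x_C) ⇒ (8/9)x_C = 62/9, so x_C = 7.75.
Then x_D = 65/6 − (1/3)·7.75 = 8.25.
P_C = 83 − 3·7.75 − 2·8.25 = 43.25.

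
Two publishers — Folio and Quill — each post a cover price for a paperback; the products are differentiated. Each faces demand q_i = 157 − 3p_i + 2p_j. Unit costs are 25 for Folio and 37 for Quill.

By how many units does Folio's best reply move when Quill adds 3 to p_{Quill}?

Folio's profit: π = (p_{Folio} − 25)(157 − 3p_{Folio} + 2p_{Quill}).
∂π/∂p_{Folio} = 232 − 6p_{Folio} + 2p_{Quill} = 0 ⇒ p_{Folio} = 116/3 + (1/3)p_{Quill}.
The reaction-function slope is 1/3, so a 3-unit rise in p_{Quill} moves p_{Folio} by 1/3 × 3 = 1. Folio's best response rises — the actions are strategic complements.

1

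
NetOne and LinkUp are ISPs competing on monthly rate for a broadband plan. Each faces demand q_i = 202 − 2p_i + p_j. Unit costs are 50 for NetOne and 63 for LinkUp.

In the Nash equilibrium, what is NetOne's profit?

NetOne's profit: π = (p_{NetOne} − 50)(202 − 2p_{NetOne} + p_{LinkUp}).
∂π/∂p_{NetOne} = 302 − 4p_{NetOne} + p_{LinkUp} = 0 ⇒ p_{NetOne} = 75.5 + 0.25p_{LinkUp}.
Similarly p_{LinkUp} = 82 + 0.25p_{NetOne}.
Substituting the second reaction function into the first: p_{NetOne} = 75.5 + 0.25(82 + 0.25p_{NetOne}), which gives 0.9375p_{NetOne} = 96 ⇒ p_{NetOne} = 102.4.
Then p_{LinkUp} = 82 + 0.25·102.4 = 107.6.
q_{NetOne} = 202 − 2·102.4 + 107.6 = 104.8.
Profit = (102.4 − 50)·104.8 = 5491.52.

5491.52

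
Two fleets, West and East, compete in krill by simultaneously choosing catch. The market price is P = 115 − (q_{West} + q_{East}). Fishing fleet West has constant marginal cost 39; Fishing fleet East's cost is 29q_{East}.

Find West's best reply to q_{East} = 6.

Fishing fleet West's profit: π = q_{West}(115 − (q_{West} + q_{East})) − 39q_{West}.
∂π/∂q_{West} = 76 − 2q_{West} − q_{East} = 0, so q_{West} = 38 − 0.5q_{East}.
At q_{East} = 6: q_{West} = 38 − 0.5·6 = 35.

35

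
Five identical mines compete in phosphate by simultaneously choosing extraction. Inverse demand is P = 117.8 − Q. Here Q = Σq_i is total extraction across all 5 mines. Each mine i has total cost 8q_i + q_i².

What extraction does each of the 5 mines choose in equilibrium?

13.725

A representative mine's profit is π_i = q_i(117.8 − Q) − 8q_i − q_i², with Q = q_i + Σ_{j≠i} q_j.
First-order condition: 109.8 − 4q_i − Σ_{j≠i} q_j = 0.
Imposing symmetry (q_j = q for all j) turns Σ_{j≠i} q_j into 4q, so 109.8 = 8q and q = 13.725.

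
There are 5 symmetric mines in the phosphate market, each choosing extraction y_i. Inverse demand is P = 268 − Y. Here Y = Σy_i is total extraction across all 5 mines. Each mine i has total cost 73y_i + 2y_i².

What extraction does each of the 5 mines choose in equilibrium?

19.5

A representative mine's profit is π_i = y_i(268 − Y) − 73y_i − 2y_i², with Y = y_i + Σ_{j≠i} y_j.
First-order condition: 195 − 6y_i − Σ_{j≠i} y_j = 0.
Imposing symmetry (y_j = y for all j) turns Σ_{j≠i} y_j into 4y, so 195 = 10y and y = 19.5.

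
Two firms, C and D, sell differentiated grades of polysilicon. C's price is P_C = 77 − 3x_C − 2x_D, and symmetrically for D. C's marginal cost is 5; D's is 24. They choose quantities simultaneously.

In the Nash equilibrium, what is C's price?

Firm C's profit: π = x_C(77 − 3x_C − 2x_D) − 5x_C.
∂π/∂x_C = 72 − 6x_C − 2x_D = 0 ⇒ x_C = 12 − (1/3)x_D.
Similarly x_D = 53/6 − (1/3)x_C.
Plugging x_D into C's best response: x_C = 12 − (1/3)(53/6 − (1/3)x_C) ⇒ (8/9)x_C = 163/18, so x_C = 10.1875.
Then x_D = 53/6 − (1/3)·10.1875 = 5.4375.
P_C = 77 − 3·10.1875 − 2·5.4375 = 35.5625.

35.5625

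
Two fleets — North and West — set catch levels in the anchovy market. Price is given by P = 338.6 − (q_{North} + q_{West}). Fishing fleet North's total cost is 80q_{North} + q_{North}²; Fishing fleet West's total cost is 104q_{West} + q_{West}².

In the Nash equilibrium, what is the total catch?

98.64

Fishing fleet North's profit: π = q_{North}(338.6 − (q_{North} + q_{West})) − 80q_{North} − q_{North}².
∂π/∂q_{North} = 258.6 − 4q_{North} − q_{West} = 0, so q_{North} = 64.65 − 0.25q_{West}.
By the same steps for West: q_{West} = 58.65 − 0.25q_{North}.
Solving the two reaction functions simultaneously: (1 − (−0.25)(−0.25))q_{North} = 64.65 − 0.25·58.65, so 0.9375q_{North} = 49.9875 and q_{North} = 53.32.
Then q_{West} = 58.65 − 0.25·53.32 = 45.32.
Total catch: 53.32 + 45.32 = 98.64.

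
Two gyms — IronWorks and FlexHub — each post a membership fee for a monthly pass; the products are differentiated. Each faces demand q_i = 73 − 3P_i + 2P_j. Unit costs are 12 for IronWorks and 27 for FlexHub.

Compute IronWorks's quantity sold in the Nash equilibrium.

IronWorks's profit: π = (P_{IronWorks} − 12)(73 − 3P_{IronWorks} + 2P_{FlexHub}).
∂π/∂P_{IronWorks} = 109 − 6P_{IronWorks} + 2P_{FlexHub} = 0 ⇒ P_{IronWorks} = 109/6 + (1/3)P_{FlexHub}.
Similarly P_{FlexHub} = 77/3 + (1/3)P_{IronWorks}.
Plugging P_{FlexHub} into IronWorks's best response: P_{IronWorks} = 109/6 + (1/3)(77/3 + (1/3)P_{IronWorks}) ⇒ (8/9)P_{IronWorks} = 481/18, so P_{IronWorks} = 30.0625.
Then P_{FlexHub} = 77/3 + (1/3)·30.0625 = 35.6875.
q_{IronWorks} = 73 − 3·30.0625 + 2·35.6875 = 54.1875.

54.1875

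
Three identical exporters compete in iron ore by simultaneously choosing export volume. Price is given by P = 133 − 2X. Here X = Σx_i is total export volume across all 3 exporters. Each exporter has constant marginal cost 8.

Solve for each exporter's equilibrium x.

15.625

A representative exporter's profit is π_i = x_i(133 − 2X) − 8x_i, with X = x_i + Σ_{j≠i} x_j.
First-order condition: 125 − 4x_i − 2Σ_{j≠i} x_j = 0.
Imposing symmetry (x_j = x for all j) turns Σ_{j≠i} x_j into 2x, so 125 = 8x and x = 15.625.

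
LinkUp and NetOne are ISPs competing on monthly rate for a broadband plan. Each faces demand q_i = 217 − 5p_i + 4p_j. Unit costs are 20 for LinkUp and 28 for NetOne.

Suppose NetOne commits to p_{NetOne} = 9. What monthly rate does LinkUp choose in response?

LinkUp's profit: π = (p_{LinkUp} − 20)(217 − 5p_{LinkUp} + 4p_{NetOne}).
∂π/∂p_{LinkUp} = 317 − 10p_{LinkUp} + 4p_{NetOne} = 0 ⇒ p_{LinkUp} = 31.7 + 0.4p_{NetOne}.
At p_{NetOne} = 9: p_{LinkUp} = 31.7 + 0.4·9 = 35.3.

35.3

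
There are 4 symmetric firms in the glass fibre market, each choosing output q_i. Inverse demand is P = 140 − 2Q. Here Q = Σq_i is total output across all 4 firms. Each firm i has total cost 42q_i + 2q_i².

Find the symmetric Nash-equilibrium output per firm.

A representative firm's profit is π_i = q_i(140 − 2Q) − 42q_i − 2q_i², with Q = q_i + Σ_{j≠i} q_j.
First-order condition: 98 − 8q_i − 2Σ_{j≠i} q_j = 0.
With identical firms, set every q_j = q: then 98 − 8q − 6q = 0, i.e. q = 98/14 = 7.

7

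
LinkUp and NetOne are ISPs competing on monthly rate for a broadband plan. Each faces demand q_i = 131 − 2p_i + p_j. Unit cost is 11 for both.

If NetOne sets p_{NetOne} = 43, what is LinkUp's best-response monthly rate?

LinkUp's profit: π = (p_{LinkUp} − 11)(131 − 2p_{LinkUp} + p_{NetOne}).
∂π/∂p_{LinkUp} = 153 − 4p_{LinkUp} + p_{NetOne} = 0 ⇒ p_{LinkUp} = 38.25 + 0.25p_{NetOne}.
At p_{NetOne} = 43: p_{LinkUp} = 38.25 + 0.25·43 = 49.

49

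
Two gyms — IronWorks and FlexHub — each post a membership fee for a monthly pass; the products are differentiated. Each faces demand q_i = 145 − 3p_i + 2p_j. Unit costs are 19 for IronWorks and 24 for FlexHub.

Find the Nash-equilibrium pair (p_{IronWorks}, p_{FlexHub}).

IronWorks's profit: π = (p_{IronWorks} − 19)(145 − 3p_{IronWorks} + 2p_{FlexHub}).
∂π/∂p_{IronWorks} = 202 − 6p_{IronWorks} + 2p_{FlexHub} = 0 ⇒ p_{IronWorks} = 101/3 + (1/3)p_{FlexHub}.
Similarly p_{FlexHub} = 217/6 + (1/3)p_{IronWorks}.
Substituting the second reaction function into the first: p_{IronWorks} = 101/3 + (1/3)(217/6 + (1/3)p_{IronWorks}), which gives (8/9)p_{IronWorks} = 823/18 ⇒ p_{IronWorks} = 51.4375.
Then p_{FlexHub} = 217/6 + (1/3)·51.4375 = 53.3125.

51.4375, 53.3125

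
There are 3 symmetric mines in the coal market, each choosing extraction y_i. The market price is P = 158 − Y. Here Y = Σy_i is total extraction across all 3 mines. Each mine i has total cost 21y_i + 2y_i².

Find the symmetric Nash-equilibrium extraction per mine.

17.125

A representative mine's profit is π_i = y_i(158 − Y) − 21y_i − 2y_i², with Y = y_i + Σ_{j≠i} y_j.
First-order condition: 137 − 6y_i − Σ_{j≠i} y_j = 0.
In a symmetric equilibrium every mine chooses the same y, so Σ_{j≠i} y_j = 2y. The condition becomes 137 − 8y = 0, giving y = 137/8 = 17.125.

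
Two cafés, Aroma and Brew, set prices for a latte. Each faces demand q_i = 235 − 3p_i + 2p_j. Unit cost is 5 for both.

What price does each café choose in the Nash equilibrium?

Aroma's profit: π = (p_{Aroma} − 5)(235 − 3p_{Aroma} + 2p_{Brew}).
∂π/∂p_{Aroma} = 250 − 6p_{Aroma} + 2p_{Brew} = 0 ⇒ p_{Aroma} = 125/3 + (1/3)p_{Brew}.
Setting p_{Aroma} = p_{Brew} in the reaction function: p_{Aroma} = 125/3 + (1/3)p_{Aroma}, so p_{Aroma} = (125/3) / (2/3) = 62.5.

62.5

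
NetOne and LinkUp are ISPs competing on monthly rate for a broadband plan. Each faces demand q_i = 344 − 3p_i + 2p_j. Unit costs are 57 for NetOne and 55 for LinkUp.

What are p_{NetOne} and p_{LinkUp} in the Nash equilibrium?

128.375, 127.625

NetOne's profit: π = (p_{NetOne} − 57)(344 − 3p_{NetOne} + 2p_{LinkUp}).
∂π/∂p_{NetOne} = 515 − 6p_{NetOne} + 2p_{LinkUp} = 0 ⇒ p_{NetOne} = 515/6 + (1/3)p_{LinkUp}.
Similarly p_{LinkUp} = 509/6 + (1/3)p_{NetOne}.
Solving the two reaction functions simultaneously: (1 − (1/3)(1/3))p_{NetOne} = 515/6 + (1/3)·(509/6), so (8/9)p_{NetOne} = 1027/9 and p_{NetOne} = 128.375.
Then p_{LinkUp} = 509/6 + (1/3)·128.375 = 127.625.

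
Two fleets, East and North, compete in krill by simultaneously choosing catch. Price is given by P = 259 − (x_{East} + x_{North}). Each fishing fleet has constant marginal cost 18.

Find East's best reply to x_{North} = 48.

Fishing fleet East's profit: π = x_{East}(259 − (x_{East} + x_{North})) − 18x_{East}.
∂π/∂x_{East} = 241 − 2x_{East} − x_{North} = 0, so x_{East} = 120.5 − 0.5x_{North}.
At x_{North} = 48: x_{East} = 120.5 − 0.5·48 = 96.5.

96.5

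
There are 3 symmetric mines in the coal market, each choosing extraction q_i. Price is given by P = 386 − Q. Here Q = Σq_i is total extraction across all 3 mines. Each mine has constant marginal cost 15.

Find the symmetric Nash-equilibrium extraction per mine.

A representative mine's profit is π_i = q_i(386 − Q) − 15q_i, with Q = q_i + Σ_{j≠i} q_j.
First-order condition: 371 − 2q_i − Σ_{j≠i} q_j = 0.
In a symmetric equilibrium every mine chooses the same q, so Σ_{j≠i} q_j = 2q. The condition becomes 371 − 4q = 0, giving q = 371/4 = 92.75.

92.75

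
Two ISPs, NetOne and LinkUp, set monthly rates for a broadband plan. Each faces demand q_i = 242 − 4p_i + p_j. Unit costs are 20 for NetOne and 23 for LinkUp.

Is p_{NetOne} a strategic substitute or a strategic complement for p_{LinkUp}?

strategic complements

NetOne's profit: π = (p_{NetOne} − 20)(242 − 4p_{NetOne} + p_{LinkUp}).
∂π/∂p_{NetOne} = 322 − 8p_{NetOne} + p_{LinkUp} = 0 ⇒ p_{NetOne} = 40.25 + 0.125p_{LinkUp}.
The best-response slope dp_{NetOne}/dp_{LinkUp} = 0.125 > 0: the reaction function is upward-sloping, so the choices are strategic complements.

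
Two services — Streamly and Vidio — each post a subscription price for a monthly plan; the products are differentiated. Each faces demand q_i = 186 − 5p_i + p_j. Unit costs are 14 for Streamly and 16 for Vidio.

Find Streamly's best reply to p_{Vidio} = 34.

29

Streamly's profit: π = (p_{Streamly} − 14)(186 − 5p_{Streamly} + p_{Vidio}).
∂π/∂p_{Streamly} = 256 − 10p_{Streamly} + p_{Vidio} = 0 ⇒ p_{Streamly} = 25.6 + 0.1p_{Vidio}.
At p_{Vidio} = 34: p_{Streamly} = 25.6 + 0.1·34 = 29.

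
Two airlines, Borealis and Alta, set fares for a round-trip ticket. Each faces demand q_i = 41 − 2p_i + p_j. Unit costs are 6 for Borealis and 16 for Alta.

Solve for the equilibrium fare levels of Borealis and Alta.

19, 23

Borealis's profit: π = (p_{Borealis} − 6)(41 − 2p_{Borealis} + p_{Alta}).
∂π/∂p_{Borealis} = 53 − 4p_{Borealis} + p_{Alta} = 0 ⇒ p_{Borealis} = 13.25 + 0.25p_{Alta}.
Similarly p_{Alta} = 18.25 + 0.25p_{Borealis}.
Plugging p_{Alta} into Borealis's best response: p_{Borealis} = 13.25 + 0.25(18.25 + 0.25p_{Borealis}) ⇒ 0.9375p_{Borealis} = 17.8125, so p_{Borealis} = 19.
Then p_{Alta} = 18.25 + 0.25·19 = 23.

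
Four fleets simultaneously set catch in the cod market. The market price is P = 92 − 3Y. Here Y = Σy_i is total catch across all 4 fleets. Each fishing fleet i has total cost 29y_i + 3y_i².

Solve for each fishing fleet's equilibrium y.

A representative fishing fleet's profit is π_i = y_i(92 − 3Y) − 29y_i − 3y_i², with Y = y_i + Σ_{j≠i} y_j.
First-order condition: 63 − 12y_i − 3Σ_{j≠i} y_j = 0.
Imposing symmetry (y_j = y for all j) turns Σ_{j≠i} y_j into 3y, so 63 = 21y and y = 3.

3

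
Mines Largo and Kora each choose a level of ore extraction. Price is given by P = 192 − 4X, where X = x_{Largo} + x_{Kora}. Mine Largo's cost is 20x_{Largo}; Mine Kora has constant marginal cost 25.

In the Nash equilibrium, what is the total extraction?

Mine Largo's profit: π = x_{Largo}(192 − 4(x_{Largo} + x_{Kora})) − 20x_{Largo}.
∂π/∂x_{Largo} = 172 − 8x_{Largo} − 4x_{Kora} = 0, so x_{Largo} = 21.5 − 0.5x_{Kora}.
By the same steps for Kora: x_{Kora} = 20.875 − 0.5x_{Largo}.
Plugging x_{Kora} into Largo's best response: x_{Largo} = 21.5 − 0.5(20.875 − 0.5x_{Largo}) ⇒ 0.75x_{Largo} = 11.0625, so x_{Largo} = 14.75.
Then x_{Kora} = 20.875 − 0.5·14.75 = 13.5.
Total extraction: 14.75 + 13.5 = 28.25.

28.25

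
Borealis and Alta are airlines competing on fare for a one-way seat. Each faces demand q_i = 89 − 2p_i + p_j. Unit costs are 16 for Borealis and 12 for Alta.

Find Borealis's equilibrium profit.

Borealis's profit: π = (p_{Borealis} − 16)(89 − 2p_{Borealis} + p_{Alta}).
∂π/∂p_{Borealis} = 121 − 4p_{Borealis} + p_{Alta} = 0 ⇒ p_{Borealis} = 30.25 + 0.25p_{Alta}.
Similarly p_{Alta} = 28.25 + 0.25p_{Borealis}.
Plugging p_{Alta} into Borealis's best response: p_{Borealis} = 30.25 + 0.25(28.25 + 0.25p_{Borealis}) ⇒ 0.9375p_{Borealis} = 37.3125, so p_{Borealis} = 39.8.
Then p_{Alta} = 28.25 + 0.25·39.8 = 38.2.
q_{Borealis} = 89 − 2·39.8 + 38.2 = 47.6.
Profit = (39.8 − 16)·47.6 = 1132.88.

1132.88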